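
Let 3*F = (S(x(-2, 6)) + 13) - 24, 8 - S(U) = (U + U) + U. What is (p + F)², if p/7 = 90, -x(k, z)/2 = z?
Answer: 410881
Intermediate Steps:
x(k, z) = -2*z
p = 630 (p = 7*90 = 630)
S(U) = 8 - 3*U (S(U) = 8 - ((U + U) + U) = 8 - (2*U + U) = 8 - 3*U)
F = 11 (F = (((8 - (-6)*6) + 13) - 24)/3 = (((8 - 3*(-12)) + 13) - 24)/3 = (((8 + 36) + 13) - 24)/3 = ((44 + 13) - 24)/3 = (57 - 24)/3 = (⅓)*33 = 11)
(p + F)² = (630 + 11)² = 641² = 410881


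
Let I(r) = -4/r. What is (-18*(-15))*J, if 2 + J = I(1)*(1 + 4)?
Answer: -5940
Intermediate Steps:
J = -22 (J = -2 + (-4/1)*(1 + 4) = -2 - 4*1*5 = -2 - 4*5 = -2 - 20 = -22)
(-18*(-15))*J = -18*(-15)*(-22) = 270*(-22) = -5940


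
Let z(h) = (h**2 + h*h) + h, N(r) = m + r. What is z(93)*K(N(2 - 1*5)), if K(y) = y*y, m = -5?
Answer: 1113024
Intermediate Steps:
N(r) = -5 + r
K(y) = y**2
z(h) = h + 2*h**2 (z(h) = (h**2 + h**2) + h = 2*h**2 + h = h + 2*h**2)
z(93)*K(N(2 - 1*5)) = (93*(1 + 2*93))*(-5 + (2 - 1*5))**2 = (93*(1 + 186))*(-5 + (2 - 5))**2 = (93*187)*(-5 - 3)**2 = 17391*(-8)**2 = 17391*64 = 1113024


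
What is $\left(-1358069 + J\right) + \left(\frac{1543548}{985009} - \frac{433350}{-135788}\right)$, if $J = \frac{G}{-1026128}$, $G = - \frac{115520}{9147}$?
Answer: $- \frac{53278518951909405415955917}{39231221411195480346} \approx -1.3581 \cdot 10^{6}$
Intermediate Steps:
$G = - \frac{115520}{9147}$ ($G = \left(-115520\right) \frac{1}{9147} = - \frac{115520}{9147} \approx -12.629$)
$J = \frac{7220}{586624551}$ ($J = - \frac{115520}{9147 \left(-1026128\right)} = \left(- \frac{115520}{9147}\right) \left(- \frac{1}{1026128}\right) = \frac{7220}{586624551} \approx 1.2308 \cdot 10^{-5}$)
$\left(-1358069 + J\right) + \left(\frac{1543548}{985009} - \frac{433350}{-135788}\right) = \left(-1358069 + \frac{7220}{586624551}\right) + \left(\frac{1543548}{985009} - \frac{433350}{-135788}\right) = - \frac{796676617344799}{586624551} + \left(1543548 \cdot \frac{1}{985009} - - \frac{216675}{67894}\right) = - \frac{796676617344799}{586624551} + \left(\frac{1543548}{985009} + \frac{216675}{67894}\right) = - \frac{796676617344799}{586624551} + \frac{318224472987}{66876201046} = - \frac{53278518951909405415955917}{39231221411195480346}$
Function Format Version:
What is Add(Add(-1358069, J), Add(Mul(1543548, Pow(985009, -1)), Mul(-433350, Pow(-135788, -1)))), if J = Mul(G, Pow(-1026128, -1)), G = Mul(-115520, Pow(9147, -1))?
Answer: Rational(-53278518951909405415955917, 39231221411195480346) ≈ -1.3581e+6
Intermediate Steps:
G = Rational(-115520, 9147) (G = Mul(-115520, Rational(1, 9147)) = Rational(-115520, 9147) ≈ -12.629)
J = Rational(7220, 586624551) (J = Mul(Rational(-115520, 9147), Pow(-1026128, -1)) = Mul(Rational(-115520, 9147), Rational(-1, 1026128)) = Rational(7220, 586624551) ≈ 1.2308e-5)
Add(Add(-1358069, J), Add(Mul(1543548, Pow(985009, -1)), Mul(-433350, Pow(-135788, -1)))) = Add(Add(-1358069, Rational(7220, 586624551)), Add(Mul(1543548, Pow(985009, -1)), Mul(-433350, Pow(-135788, -1)))) = Add(Rational(-796676617344799, 586624551), Add(Mul(1543548, Rational(1, 985009)), Mul(-433350, Rational(-1, 135788)))) = Add(Rational(-796676617344799, 586624551), Add(Rational(1543548, 985009), Rational(216675, 67894))) = Add(Rational(-796676617344799, 586624551), Rational(318224472987, 66876201046)) = Rational(-53278518951909405415955917, 39231221411195480346)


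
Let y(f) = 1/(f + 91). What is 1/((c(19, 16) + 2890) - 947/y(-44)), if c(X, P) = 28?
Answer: -1/41591 ≈ -2.4044e-5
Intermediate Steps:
y(f) = 1/(91 + f)
1/((c(19, 16) + 2890) - 947/y(-44)) = 1/((28 + 2890) - 947/(1/(91 - 44))) = 1/(2918 - 947/(1/47)) = 1/(2918 - 947/1/47) = 1/(2918 - 947*47) = 1/(2918 - 44509) = 1/(-41591) = -1/41591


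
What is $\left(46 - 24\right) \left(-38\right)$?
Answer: $-836$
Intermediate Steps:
$\left(46 - 24\right) \left(-38\right) = 22 \left(-38\right) = -836$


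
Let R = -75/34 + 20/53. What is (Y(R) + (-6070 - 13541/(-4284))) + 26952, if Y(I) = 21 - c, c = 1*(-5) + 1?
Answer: 89579129/4284 ≈ 20910.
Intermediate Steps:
c = -4 (c = -5 + 1 = -4)
R = -3295/1802 (R = -75*1/34 + 20*(1/53) = -75/34 + 20/53 = -3295/1802 ≈ -1.8285)
Y(I) = 25 (Y(I) = 21 - 1*(-4) = 21 + 4 = 25)
(Y(R) + (-6070 - 13541/(-4284))) + 26952 = (25 + (-6070 - 13541/(-4284))) + 26952 = (25 + (-6070 - 13541*(-1/4284))) + 26952 = (25 + (-6070 + 13541/4284)) + 26952 = (25 - 25990339/4284) + 26952 = -25883239/4284 + 26952 = 89579129/4284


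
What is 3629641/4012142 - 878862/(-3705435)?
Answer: 5658505980413/4955577130590 ≈ 1.1418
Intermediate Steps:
3629641/4012142 - 878862/(-3705435) = 3629641*(1/4012142) - 878862*(-1/3705435) = 3629641/4012142 + 292954/1235145 = 5658505980413/4955577130590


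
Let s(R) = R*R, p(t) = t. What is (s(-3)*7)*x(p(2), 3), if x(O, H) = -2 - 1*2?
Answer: -252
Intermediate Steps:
x(O, H) = -4 (x(O, H) = -2 - 2 = -4)
s(R) = R²
(s(-3)*7)*x(p(2), 3) = ((-3)²*7)*(-4) = (9*7)*(-4) = 63*(-4) = -252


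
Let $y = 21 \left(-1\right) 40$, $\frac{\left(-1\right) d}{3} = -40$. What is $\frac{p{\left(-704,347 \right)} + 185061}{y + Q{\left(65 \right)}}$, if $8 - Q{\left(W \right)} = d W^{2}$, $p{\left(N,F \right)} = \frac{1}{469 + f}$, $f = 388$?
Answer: $- \frac{79298639}{217606012} \approx -0.36441$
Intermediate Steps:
$d = 120$ ($d = \left(-3\right) \left(-40\right) = 120$)
$p{\left(N,F \right)} = \frac{1}{857}$ ($p{\left(N,F \right)} = \frac{1}{469 + 388} = \frac{1}{857}$)
$y = -840$ ($y = \left(-21\right) 40 = -840$)
$Q{\left(W \right)} = 8 - 120 W^{2}$
$\frac{p{\left(-704,347 \right)} + 185061}{y + Q{\left(65 \right)}} = \frac{\frac{1}{857} + 185061}{-840 + \left(8 - 120 \cdot 65^{2}\right)} = \frac{158597278}{857 \left(-840 + \left(8 - 507000\right)\right)} = \frac{158597278}{857 \left(-840 - 506992\right)} = \frac{158597278}{857 \left(-507832\right)} = \frac{158597278}{857} \left(- \frac{1}{507832}\right) = - \frac{79298639}{217606012}$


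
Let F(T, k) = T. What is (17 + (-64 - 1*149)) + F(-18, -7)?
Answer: -214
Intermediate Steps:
(17 + (-64 - 1*149)) + F(-18, -7) = (17 + (-64 - 1*149)) - 18 = (17 + (-64 - 149)) - 18 = (17 - 213) - 18 = -196 - 18 = -214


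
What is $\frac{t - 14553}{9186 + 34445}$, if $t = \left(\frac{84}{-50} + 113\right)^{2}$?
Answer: $- \frac{1350536}{27269375} \approx -0.049526$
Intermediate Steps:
$t = \frac{7745089}{625}$ ($t = \left(84 \left(- \frac{1}{50}\right) + 113\right)^{2} = \left(- \frac{42}{25} + 113\right)^{2} = \left(\frac{2783}{25}\right)^{2} = \frac{7745089}{625} \approx 12392.0$)
$\frac{t - 14553}{9186 + 34445} = \frac{\frac{7745089}{625} - 14553}{9186 + 34445} = - \frac{1350536}{625 \cdot 43631} = \left(- \frac{1350536}{625}\right) \frac{1}{43631} = - \frac{1350536}{27269375}$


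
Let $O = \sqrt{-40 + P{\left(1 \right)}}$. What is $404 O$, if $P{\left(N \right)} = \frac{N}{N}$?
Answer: $404 i \sqrt{39} \approx 2523.0 i$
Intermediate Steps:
$P{\left(N \right)} = 1$
$O = i \sqrt{39}$ ($O = \sqrt{-40 + 1} = \sqrt{-39} = i \sqrt{39} \approx 6.245 i$)
$404 O = 404 i \sqrt{39}$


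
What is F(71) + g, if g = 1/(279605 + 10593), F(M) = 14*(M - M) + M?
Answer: 20604059/290198 ≈ 71.000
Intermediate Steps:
F(M) = M (F(M) = 14*0 + M = 0 + M = M)
g = 1/290198 ≈ 3.4459e-6
F(71) + g = 71 + 1/290198 = 20604059/290198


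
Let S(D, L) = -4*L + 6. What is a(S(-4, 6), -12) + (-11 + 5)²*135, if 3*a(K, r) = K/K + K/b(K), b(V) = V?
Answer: 14582/3 ≈ 4860.7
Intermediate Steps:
S(D, L) = 6 - 4*L
a(K, r) = ⅔ (a(K, r) = (K/K + K/K)/3 = (1 + 1)/3 = (⅓)*2 = ⅔)
a(S(-4, 6), -12) + (-11 + 5)²*135 = ⅔ + (-11 + 5)²*135 = ⅔ + (-6)²*135 = ⅔ + 36*135 = ⅔ + 4860 = 14582/3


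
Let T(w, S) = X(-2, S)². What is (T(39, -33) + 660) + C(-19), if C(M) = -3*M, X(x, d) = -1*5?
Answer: 742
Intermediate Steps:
X(x, d) = -5
T(w, S) = 25 (T(w, S) = (-5)² = 25)
(T(39, -33) + 660) + C(-19) = (25 + 660) - 3*(-19) = 685 + 57 = 742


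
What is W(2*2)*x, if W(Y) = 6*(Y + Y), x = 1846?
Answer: 88608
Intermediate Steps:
W(Y) = 12*Y (W(Y) = 6*(2*Y) = 12*Y)
W(2*2)*x = (12*(2*2))*1846 = (12*4)*1846 = 48*1846 = 88608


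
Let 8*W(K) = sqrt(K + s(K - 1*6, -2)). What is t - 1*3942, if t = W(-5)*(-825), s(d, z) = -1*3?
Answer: -3942 - 825*I*sqrt(2)/4 ≈ -3942.0 - 291.68*I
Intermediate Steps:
s(d, z) = -3
W(K) = sqrt(-3 + K)/8 (W(K) = sqrt(K - 3)/8 = sqrt(-3 + K)/8)
t = -825*I*sqrt(2)/4 (t = (sqrt(-3 - 5)/8)*(-825) = (sqrt(-8)/8)*(-825) = ((2*I*sqrt(2))/8)*(-825) = (I*sqrt(2)/4)*(-825) = -825*I*sqrt(2)/4 ≈ -291.68*I)
t - 1*3942 = -825*I*sqrt(2)/4 - 1*3942 = -825*I*sqrt(2)/4 - 3942 = -3942 - 825*I*sqrt(2)/4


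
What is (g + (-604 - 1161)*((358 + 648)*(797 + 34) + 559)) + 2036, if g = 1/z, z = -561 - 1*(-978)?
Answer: -615700453712/417 ≈ -1.4765e+9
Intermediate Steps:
z = 417 (z = -561 + 978 = 417)
g = 1/417 ≈ 0.0023981
(g + (-604 - 1161)*((358 + 648)*(797 + 34) + 559)) + 2036 = (1/417 + (-604 - 1161)*((358 + 648)*(797 + 34) + 559)) + 2036 = (1/417 - 1765*(1006*831 + 559)) + 2036 = (1/417 - 1765*(835986 + 559)) + 2036 = (1/417 - 1765*836545) + 2036 = (1/417 - 1476501925) + 2036 = -615701302724/417 + 2036 = -615700453712/417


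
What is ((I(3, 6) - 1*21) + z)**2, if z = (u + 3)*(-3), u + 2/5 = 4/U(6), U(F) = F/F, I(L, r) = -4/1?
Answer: 50176/25 ≈ 2007.0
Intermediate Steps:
I(L, r) = -4 (I(L, r) = -4*1 = -4)
U(F) = 1
u = 18/5 (u = -2/5 + 4/1 = -2/5 + 4*1 = -2/5 + 4 = 18/5 ≈ 3.6000)
z = -99/5 (z = (18/5 + 3)*(-3) = (33/5)*(-3) = -99/5 ≈ -19.800)
((I(3, 6) - 1*21) + z)**2 = ((-4 - 1*21) - 99/5)**2 = ((-4 - 21) - 99/5)**2 = (-25 - 99/5)**2 = (-224/5)**2 = 50176/25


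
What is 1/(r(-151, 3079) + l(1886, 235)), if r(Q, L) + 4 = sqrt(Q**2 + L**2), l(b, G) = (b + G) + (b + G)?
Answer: 2119/4228801 - sqrt(9503042)/8457602 ≈ 0.00013660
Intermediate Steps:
l(b, G) = 2*G + 2*b (l(b, G) = (G + b) + (G + b) = 2*G + 2*b)
r(Q, L) = -4 + sqrt(L**2 + Q**2) (r(Q, L) = -4 + sqrt(Q**2 + L**2) = -4 + sqrt(L**2 + Q**2))
1/(r(-151, 3079) + l(1886, 235)) = 1/((-4 + sqrt(3079**2 + (-151)**2)) + (2*235 + 2*1886)) = 1/((-4 + sqrt(9480241 + 22801)) + (470 + 3772)) = 1/((-4 + sqrt(9503042)) + 4242) = 1/(4238 + sqrt(9503042))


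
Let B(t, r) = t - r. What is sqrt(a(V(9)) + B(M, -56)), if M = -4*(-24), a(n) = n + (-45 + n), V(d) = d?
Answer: 5*sqrt(5) ≈ 11.180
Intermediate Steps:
a(n) = -45 + 2*n
M = 96
sqrt(a(V(9)) + B(M, -56)) = sqrt((-45 + 2*9) + (96 - 1*(-56))) = sqrt((-45 + 18) + (96 + 56)) = sqrt(-27 + 152) = sqrt(125) = 5*sqrt(5)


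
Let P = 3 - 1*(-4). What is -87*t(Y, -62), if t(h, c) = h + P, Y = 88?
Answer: -8265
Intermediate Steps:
P = 7 (P = 3 + 4 = 7)
t(h, c) = 7 + h (t(h, c) = h + 7 = 7 + h)
-87*t(Y, -62) = -87*(7 + 88) = -87*95 = -8265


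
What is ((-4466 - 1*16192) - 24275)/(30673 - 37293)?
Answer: 44933/6620 ≈ 6.7875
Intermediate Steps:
((-4466 - 1*16192) - 24275)/(30673 - 37293) = ((-4466 - 16192) - 24275)/(-6620) = (-20658 - 24275)*(-1/6620) = -44933*(-1/6620) = 44933/6620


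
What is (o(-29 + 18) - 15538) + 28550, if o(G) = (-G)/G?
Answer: 13011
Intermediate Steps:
o(G) = -1
(o(-29 + 18) - 15538) + 28550 = (-1 - 15538) + 28550 = -15539 + 28550 = 13011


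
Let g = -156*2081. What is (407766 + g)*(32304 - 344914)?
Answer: -25987269300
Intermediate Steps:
g = -324636
(407766 + g)*(32304 - 344914) = (407766 - 324636)*(32304 - 344914) = 83130*(-312610) = -25987269300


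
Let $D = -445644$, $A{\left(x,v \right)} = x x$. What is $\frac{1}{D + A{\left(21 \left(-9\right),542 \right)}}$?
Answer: $- \frac{1}{409923} \approx -2.4395 \cdot 10^{-6}$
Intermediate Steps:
$A{\left(x,v \right)} = x^{2}$
$\frac{1}{D + A{\left(21 \left(-9\right),542 \right)}} = \frac{1}{-445644 + \left(21 \left(-9\right)\right)^{2}} = \frac{1}{-445644 + \left(-189\right)^{2}} = \frac{1}{-445644 + 35721} = \frac{1}{-409923} = - \frac{1}{409923}$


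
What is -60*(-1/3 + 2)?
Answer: -100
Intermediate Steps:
-60*(-1/3 + 2) = -60*5/3 = -100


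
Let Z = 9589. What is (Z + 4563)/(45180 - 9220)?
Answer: 61/155 ≈ 0.39355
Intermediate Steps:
(Z + 4563)/(45180 - 9220) = (9589 + 4563)/(45180 - 9220) = 14152/35960 = 14152*(1/35960) = 61/155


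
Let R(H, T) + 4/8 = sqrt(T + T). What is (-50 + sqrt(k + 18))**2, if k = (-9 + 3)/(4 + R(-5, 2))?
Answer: (550 - sqrt(2046))**2/121 ≈ 2105.7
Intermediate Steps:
R(H, T) = -1/2 + sqrt(2)*sqrt(T) (R(H, T) = -1/2 + sqrt(T + T) = -1/2 + sqrt(2*T) = -1/2 + sqrt(2)*sqrt(T))
k = -12/11 (k = (-9 + 3)/(4 + (-1/2 + sqrt(2)*sqrt(2))) = -6/(4 + (-1/2 + 2)) = -6/(4 + 3/2) = -6/11/2 = -6*2/11 = -12/11 ≈ -1.0909)
(-50 + sqrt(k + 18))**2 = (-50 + sqrt(-12/11 + 18))**2 = (-50 + sqrt(186/11))**2 = (-50 + sqrt(2046)/11)**2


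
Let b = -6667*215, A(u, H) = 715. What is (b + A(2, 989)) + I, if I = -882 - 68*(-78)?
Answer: -1428268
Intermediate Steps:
I = 4422 (I = -882 + 5304 = 4422)
b = -1433405
(b + A(2, 989)) + I = (-1433405 + 715) + 4422 = -1432690 + 4422 = -1428268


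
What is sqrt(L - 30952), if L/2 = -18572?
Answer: 16*I*sqrt(266) ≈ 260.95*I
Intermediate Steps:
L = -37144 (L = 2*(-18572) = -37144)
sqrt(L - 30952) = sqrt(-37144 - 30952) = sqrt(-68096) = 16*I*sqrt(266)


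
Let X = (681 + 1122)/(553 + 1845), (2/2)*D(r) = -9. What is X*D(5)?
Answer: -16227/2398 ≈ -6.7669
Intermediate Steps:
D(r) = -9
X = 1803/2398 ≈ 0.75188
X*D(5) = (1803/2398)*(-9) = -16227/2398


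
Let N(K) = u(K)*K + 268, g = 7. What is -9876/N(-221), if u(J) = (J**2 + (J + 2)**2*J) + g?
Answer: -3292/777222687 ≈ -4.2356e-6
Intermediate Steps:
u(J) = 7 + J**2 + J*(2 + J)**2 (u(J) = (J**2 + (J + 2)**2*J) + 7 = (J**2 + (2 + J)**2*J) + 7 = (J**2 + J*(2 + J)**2) + 7 = 7 + J**2 + J*(2 + J)**2)
N(K) = 268 + K*(7 + K**2 + K*(2 + K)**2) (N(K) = (7 + K**2 + K*(2 + K)**2)*K + 268 = K*(7 + K**2 + K*(2 + K)**2) + 268 = 268 + K*(7 + K**2 + K*(2 + K)**2))
-9876/N(-221) = -9876/(268 - 221*(7 + (-221)**2 - 221*(2 - 221)**2)) = -9876/(268 - 221*(7 + 48841 - 221*(-219)**2)) = -9876/(268 - 221*(7 + 48841 - 221*47961)) = -9876/(268 - 221*(7 + 48841 - 10599381)) = -9876/(268 - 221*(-10550533)) = -9876/(268 + 2331667793) = -9876/2331668061 = -9876*1/2331668061 = -3292/777222687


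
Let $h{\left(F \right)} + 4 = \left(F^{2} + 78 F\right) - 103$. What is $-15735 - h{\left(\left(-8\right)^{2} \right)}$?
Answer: $-24716$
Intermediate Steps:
$h{\left(F \right)} = -107 + F^{2} + 78 F$ ($h{\left(F \right)} = -4 - \left(103 - F^{2} - 78 F\right) = -4 + \left(-103 + F^{2} + 78 F\right) = -107 + F^{2} + 78 F$)
$-15735 - h{\left(\left(-8\right)^{2} \right)} = -15735 - \left(-107 + \left(\left(-8\right)^{2}\right)^{2} + 78 \left(-8\right)^{2}\right) = -15735 - \left(-107 + 64^{2} + 78 \cdot 64\right) = -15735 - \left(-107 + 4096 + 4992\right) = -15735 - 8981 = -24716$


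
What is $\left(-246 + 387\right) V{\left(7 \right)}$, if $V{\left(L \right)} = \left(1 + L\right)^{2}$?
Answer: $9024$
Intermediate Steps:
$\left(-246 + 387\right) V{\left(7 \right)} = \left(-246 + 387\right) \left(1 + 7\right)^{2} = 141 \cdot 8^{2} = 141 \cdot 64 = 9024$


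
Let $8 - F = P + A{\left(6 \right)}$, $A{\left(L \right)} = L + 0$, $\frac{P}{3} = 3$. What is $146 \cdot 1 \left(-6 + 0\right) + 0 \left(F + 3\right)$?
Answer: $-876$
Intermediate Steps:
$P = 9$ ($P = 3 \cdot 3 = 9$)
$A{\left(L \right)} = L$
$F = -7$ ($F = 8 - \left(9 + 6\right) = 8 - 15 = -7$)
$146 \cdot 1 \left(-6 + 0\right) + 0 \left(F + 3\right) = 146 \cdot 1 \left(-6 + 0\right) + 0 \left(-7 + 3\right) = 146 \cdot 1 \left(-6\right) + 0 \left(-4\right) = 146 \left(-6\right) + 0 = -876 + 0 = -876$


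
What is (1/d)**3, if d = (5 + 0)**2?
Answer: 1/15625 ≈ 6.4000e-5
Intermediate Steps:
d = 25 (d = 5**2 = 25)
(1/d)**3 = (1/25)**3 = 1/15625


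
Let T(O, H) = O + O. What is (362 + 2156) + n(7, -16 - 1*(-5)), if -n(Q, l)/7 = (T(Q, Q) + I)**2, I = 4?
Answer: 250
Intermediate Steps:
T(O, H) = 2*O
n(Q, l) = -7*(4 + 2*Q)**2 (n(Q, l) = -7*(2*Q + 4)**2 = -7*(4 + 2*Q)**2)
(362 + 2156) + n(7, -16 - 1*(-5)) = (362 + 2156) - 28*(2 + 7)**2 = 2518 - 28*9**2 = 2518 - 28*81 = 2518 - 2268 = 250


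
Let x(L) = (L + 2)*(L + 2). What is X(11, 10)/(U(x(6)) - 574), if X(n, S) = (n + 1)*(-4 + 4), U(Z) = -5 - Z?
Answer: 0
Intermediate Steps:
x(L) = (2 + L)² (x(L) = (2 + L)*(2 + L) = (2 + L)²)
X(n, S) = 0 (X(n, S) = (1 + n)*0 = 0)
X(11, 10)/(U(x(6)) - 574) = 0/((-5 - (2 + 6)²) - 574) = 0/((-5 - 1*8²) - 574) = 0/((-5 - 1*64) - 574) = 0/((-5 - 64) - 574) = 0/(-69 - 574) = 0/(-643) = -1/643*0 = 0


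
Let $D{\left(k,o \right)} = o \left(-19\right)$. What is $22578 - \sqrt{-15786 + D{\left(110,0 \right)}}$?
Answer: $22578 - 3 i \sqrt{1754} \approx 22578.0 - 125.64 i$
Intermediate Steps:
$D{\left(k,o \right)} = - 19 o$
$22578 - \sqrt{-15786 + D{\left(110,0 \right)}} = 22578 - \sqrt{-15786 - 0} = 22578 - \sqrt{-15786 + 0} = 22578 - \sqrt{-15786} = 22578 - 3 i \sqrt{1754}$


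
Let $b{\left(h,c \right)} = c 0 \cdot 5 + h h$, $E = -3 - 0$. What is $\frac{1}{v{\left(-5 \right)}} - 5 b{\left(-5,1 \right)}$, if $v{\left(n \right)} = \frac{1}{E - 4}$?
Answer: $-132$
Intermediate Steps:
$E = -3$ ($E = -3 + 0 = -3$)
$v{\left(n \right)} = - \frac{1}{7}$ ($v{\left(n \right)} = \frac{1}{-3 - 4} = \frac{1}{-7} = - \frac{1}{7}$)
$b{\left(h,c \right)} = h^{2}$ ($b{\left(h,c \right)} = 0 \cdot 5 + h^{2} = 0 + h^{2} = h^{2}$)
$\frac{1}{v{\left(-5 \right)}} - 5 b{\left(-5,1 \right)} = \frac{1}{- \frac{1}{7}} - 5 \left(-5\right)^{2} = -7 - 125 = -132$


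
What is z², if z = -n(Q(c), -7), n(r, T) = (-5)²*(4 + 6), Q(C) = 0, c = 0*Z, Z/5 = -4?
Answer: 62500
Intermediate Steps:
Z = -20 (Z = 5*(-4) = -20)
c = 0 (c = 0*(-20) = 0)
n(r, T) = 250 (n(r, T) = 25*10 = 250)
z = -250 (z = -1*250 = -250)
z² = (-250)² = 62500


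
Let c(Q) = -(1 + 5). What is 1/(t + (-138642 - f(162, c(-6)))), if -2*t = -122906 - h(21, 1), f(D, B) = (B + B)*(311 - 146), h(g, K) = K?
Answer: -2/150417 ≈ -1.3296e-5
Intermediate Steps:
c(Q) = -6 (c(Q) = -1*6 = -6)
f(D, B) = 330*B (f(D, B) = (2*B)*165 = 330*B)
t = 122907/2 (t = -(-122906 - 1*1)/2 = -(-122906 - 1)/2 = -1/2*(-122907) = 122907/2 ≈ 61454.)
1/(t + (-138642 - f(162, c(-6)))) = 1/(122907/2 + (-138642 - 330*(-6))) = 1/(122907/2 + (-138642 - 1*(-1980))) = 1/(122907/2 + (-138642 + 1980)) = 1/(122907/2 - 136662) = 1/(-150417/2) = -2/150417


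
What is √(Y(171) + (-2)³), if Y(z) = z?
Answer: √163 ≈ 12.767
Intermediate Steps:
√(Y(171) + (-2)³) = √(171 + (-2)³) = √(171 - 8) = √163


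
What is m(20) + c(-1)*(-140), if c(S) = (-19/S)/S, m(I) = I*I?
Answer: 3060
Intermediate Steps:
m(I) = I²
c(S) = -19/S²
m(20) + c(-1)*(-140) = 20² - 19/(-1)²*(-140) = 400 - 19*1*(-140) = 400 - 19*(-140) = 400 + 2660 = 3060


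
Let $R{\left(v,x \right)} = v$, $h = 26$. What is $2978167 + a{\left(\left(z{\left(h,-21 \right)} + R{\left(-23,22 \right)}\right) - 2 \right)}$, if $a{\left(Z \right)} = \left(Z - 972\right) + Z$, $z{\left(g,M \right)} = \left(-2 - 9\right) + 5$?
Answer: $2977133$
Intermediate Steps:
$z{\left(g,M \right)} = -6$ ($z{\left(g,M \right)} = -11 + 5 = -6$)
$a{\left(Z \right)} = -972 + 2 Z$ ($a{\left(Z \right)} = \left(-972 + Z\right) + Z = -972 + 2 Z$)
$2978167 + a{\left(\left(z{\left(h,-21 \right)} + R{\left(-23,22 \right)}\right) - 2 \right)} = 2978167 - \left(972 - 2 \left(\left(-6 - 23\right) - 2\right)\right) = 2978167 - \left(972 - 2 \left(-29 - 2\right)\right) = 2978167 + \left(-972 + 2 \left(-31\right)\right) = 2978167 - 1034 = 2977133$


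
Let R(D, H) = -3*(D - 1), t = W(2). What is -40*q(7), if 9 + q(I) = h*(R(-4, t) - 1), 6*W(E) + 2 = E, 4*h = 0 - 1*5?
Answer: 1060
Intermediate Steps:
h = -5/4 (h = (0 - 1*5)/4 = (0 - 5)/4 = (1/4)*(-5) = -5/4 ≈ -1.2500)
W(E) = -1/3 + E/6
t = 0 (t = -1/3 + (1/6)*2 = -1/3 + 1/3 = 0)
R(D, H) = 3 - 3*D (R(D, H) = -3*(-1 + D) = 3 - 3*D)
q(I) = -53/2 (q(I) = -9 - 5*((3 - 3*(-4)) - 1)/4 = -9 - 5*((3 + 12) - 1)/4 = -9 - 5*(15 - 1)/4 = -9 - 5/4*14 = -9 - 35/2 = -53/2)
-40*q(7) = -40*(-53/2) = 1060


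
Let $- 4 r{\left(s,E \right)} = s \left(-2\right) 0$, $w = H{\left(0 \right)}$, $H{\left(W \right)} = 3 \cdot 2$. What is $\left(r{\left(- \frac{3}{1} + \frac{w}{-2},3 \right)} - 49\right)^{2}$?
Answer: $2401$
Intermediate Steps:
$H{\left(W \right)} = 6$
$w = 6$
$r{\left(s,E \right)} = 0$ ($r{\left(s,E \right)} = - \frac{s \left(-2\right) 0}{4} = - \frac{- 2 s 0}{4} = \left(- \frac{1}{4}\right) 0 = 0$)
$\left(r{\left(- \frac{3}{1} + \frac{w}{-2},3 \right)} - 49\right)^{2} = \left(0 - 49\right)^{2} = \left(-49\right)^{2} = 2401$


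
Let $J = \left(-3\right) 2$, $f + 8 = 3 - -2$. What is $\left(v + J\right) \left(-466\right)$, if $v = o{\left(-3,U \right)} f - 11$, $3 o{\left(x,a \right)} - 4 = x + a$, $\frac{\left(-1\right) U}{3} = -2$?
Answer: $11184$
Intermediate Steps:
$U = 6$ ($U = \left(-3\right) \left(-2\right) = 6$)
$o{\left(x,a \right)} = \frac{4}{3} + \frac{a}{3} + \frac{x}{3}$ ($o{\left(x,a \right)} = \frac{4}{3} + \frac{x + a}{3} = \frac{4}{3} + \frac{a + x}{3} = \frac{4}{3} + \left(\frac{a}{3} + \frac{x}{3}\right) = \frac{4}{3} + \frac{a}{3} + \frac{x}{3}$)
$f = -3$ ($f = -8 + \left(3 - -2\right) = -8 + \left(3 + 2\right) = -8 + 5 = -3$)
$J = -6$
$v = -18$ ($v = \left(\frac{4}{3} + \frac{1}{3} \cdot 6 + \frac{1}{3} \left(-3\right)\right) \left(-3\right) - 11 = \left(\frac{4}{3} + 2 - 1\right) \left(-3\right) - 11 = \frac{7}{3} \left(-3\right) - 11 = -7 - 11 = -18$)
$\left(v + J\right) \left(-466\right) = \left(-18 - 6\right) \left(-466\right) = \left(-24\right) \left(-466\right) = 11184$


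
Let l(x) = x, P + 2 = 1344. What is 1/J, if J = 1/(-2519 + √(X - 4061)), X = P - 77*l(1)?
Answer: -2519 + 2*I*√699 ≈ -2519.0 + 52.877*I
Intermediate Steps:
P = 1342 (P = -2 + 1344 = 1342)
X = 1265 (X = 1342 - 77*1 = 1342 - 77 = 1265)
J = 1/(-2519 + 2*I*√699) (J = 1/(-2519 + √(1265 - 4061)) = 1/(-2519 + √(-2796)) = 1/(-2519 + 2*I*√699) ≈ -0.00039681 - 8.3295e-6*I)
1/J = 1/(-2519/6348157 - 2*I*√699/6348157)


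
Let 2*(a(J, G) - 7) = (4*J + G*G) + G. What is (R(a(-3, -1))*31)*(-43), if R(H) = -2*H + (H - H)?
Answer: 2666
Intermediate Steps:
a(J, G) = 7 + G/2 + G**2/2 + 2*J (a(J, G) = 7 + ((4*J + G*G) + G)/2 = 7 + ((4*J + G**2) + G)/2 = 7 + ((G**2 + 4*J) + G)/2 = 7 + (G + G**2 + 4*J)/2 = 7 + (G/2 + G**2/2 + 2*J) = 7 + G/2 + G**2/2 + 2*J)
R(H) = -2*H (R(H) = -2*H + 0 = -2*H)
(R(a(-3, -1))*31)*(-43) = (-2*(7 + (1/2)*(-1) + (1/2)*(-1)**2 + 2*(-3))*31)*(-43) = (-2*(7 - 1/2 + (1/2)*1 - 6)*31)*(-43) = (-2*(7 - 1/2 + 1/2 - 6)*31)*(-43) = (-2*1*31)*(-43) = -2*31*(-43) = -62*(-43) = 2666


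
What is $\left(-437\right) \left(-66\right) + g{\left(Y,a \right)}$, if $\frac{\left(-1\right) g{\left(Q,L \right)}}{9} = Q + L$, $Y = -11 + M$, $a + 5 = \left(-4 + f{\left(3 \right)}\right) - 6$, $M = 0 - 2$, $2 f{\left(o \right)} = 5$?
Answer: $\frac{58143}{2} \approx 29072.0$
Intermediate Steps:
$f{\left(o \right)} = \frac{5}{2}$ ($f{\left(o \right)} = \frac{1}{2} \cdot 5 = \frac{5}{2}$)
$M = -2$ ($M = 0 - 2 = -2$)
$a = - \frac{25}{2}$ ($a = -5 + \left(\left(-4 + \frac{5}{2}\right) - 6\right) = -5 - \frac{15}{2} = - \frac{25}{2} \approx -12.5$)
$Y = -13$ ($Y = -11 - 2 = -13$)
$g{\left(Q,L \right)} = - 9 L - 9 Q$ ($g{\left(Q,L \right)} = - 9 \left(Q + L\right) = - 9 \left(L + Q\right) = - 9 L - 9 Q$)
$\left(-437\right) \left(-66\right) + g{\left(Y,a \right)} = \left(-437\right) \left(-66\right) - - \frac{459}{2} = 28842 + \left(\frac{225}{2} + 117\right) = 28842 + \frac{459}{2} = \frac{58143}{2}$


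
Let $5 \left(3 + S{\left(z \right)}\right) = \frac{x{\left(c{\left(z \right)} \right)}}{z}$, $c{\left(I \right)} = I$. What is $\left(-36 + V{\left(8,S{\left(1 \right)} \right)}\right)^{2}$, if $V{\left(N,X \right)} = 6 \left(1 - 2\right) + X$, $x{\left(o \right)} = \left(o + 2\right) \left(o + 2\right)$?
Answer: $\frac{46656}{25} \approx 1866.2$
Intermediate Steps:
$x{\left(o \right)} = \left(2 + o\right)^{2}$ ($x{\left(o \right)} = \left(2 + o\right) \left(2 + o\right) = \left(2 + o\right)^{2}$)
$S{\left(z \right)} = -3 + \frac{\left(2 + z\right)^{2}}{5 z}$ ($S{\left(z \right)} = -3 + \frac{\left(2 + z\right)^{2} \frac{1}{z}}{5} = -3 + \frac{\frac{1}{z} \left(2 + z\right)^{2}}{5} = -3 + \frac{\left(2 + z\right)^{2}}{5 z}$)
$V{\left(N,X \right)} = -6 + X$ ($V{\left(N,X \right)} = 6 \left(-1\right) + X = -6 + X$)
$\left(-36 + V{\left(8,S{\left(1 \right)} \right)}\right)^{2} = \left(-36 - \left(9 - \frac{\left(2 + 1\right)^{2}}{5 \cdot 1}\right)\right)^{2} = \left(-36 - \left(9 - \frac{9}{5}\right)\right)^{2} = \left(-36 + \left(-6 + \left(-3 + \frac{9}{5}\right)\right)\right)^{2} = \left(-36 - \frac{36}{5}\right)^{2} = \left(- \frac{216}{5}\right)^{2} = \frac{46656}{25}$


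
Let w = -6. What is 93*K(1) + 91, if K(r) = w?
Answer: -467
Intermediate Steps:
K(r) = -6
93*K(1) + 91 = 93*(-6) + 91 = -558 + 91 = -467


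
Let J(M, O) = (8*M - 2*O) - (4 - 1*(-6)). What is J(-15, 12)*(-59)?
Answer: 9086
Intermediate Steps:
J(M, O) = -10 - 2*O + 8*M (J(M, O) = (-2*O + 8*M) - (4 + 6) = (-2*O + 8*M) - 1*10 = (-2*O + 8*M) - 10 = -10 - 2*O + 8*M)
J(-15, 12)*(-59) = (-10 - 2*12 + 8*(-15))*(-59) = (-10 - 24 - 120)*(-59) = -154*(-59) = 9086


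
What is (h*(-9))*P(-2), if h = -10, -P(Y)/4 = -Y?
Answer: -720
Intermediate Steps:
P(Y) = 4*Y (P(Y) = -(-4)*Y = 4*Y)
(h*(-9))*P(-2) = (-10*(-9))*(4*(-2)) = 90*(-8) = -720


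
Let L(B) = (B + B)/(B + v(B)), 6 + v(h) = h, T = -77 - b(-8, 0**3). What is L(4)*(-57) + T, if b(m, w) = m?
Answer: -297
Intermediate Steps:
T = -69 (T = -77 - 1*(-8) = -77 + 8 = -69)
v(h) = -6 + h
L(B) = 2*B/(-6 + 2*B) (L(B) = (B + B)/(B + (-6 + B)) = (2*B)/(-6 + 2*B) = 2*B/(-6 + 2*B))
L(4)*(-57) + T = (4/(-3 + 4))*(-57) - 69 = (4/1)*(-57) - 69 = (4*1)*(-57) - 69 = 4*(-57) - 69 = -228 - 69 = -297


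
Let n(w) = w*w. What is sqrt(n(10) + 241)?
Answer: sqrt(341) ≈ 18.466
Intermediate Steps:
n(w) = w**2
sqrt(n(10) + 241) = sqrt(10**2 + 241) = sqrt(100 + 241) = sqrt(341)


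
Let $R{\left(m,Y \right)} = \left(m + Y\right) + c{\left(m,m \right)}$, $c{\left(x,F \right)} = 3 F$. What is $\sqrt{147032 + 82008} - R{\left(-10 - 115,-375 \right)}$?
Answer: $875 + 4 \sqrt{14315} \approx 1353.6$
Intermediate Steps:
$R{\left(m,Y \right)} = Y + 4 m$ ($R{\left(m,Y \right)} = \left(m + Y\right) + 3 m = \left(Y + m\right) + 3 m = Y + 4 m$)
$\sqrt{147032 + 82008} - R{\left(-10 - 115,-375 \right)} = \sqrt{147032 + 82008} - \left(-375 + 4 \left(-10 - 115\right)\right) = \sqrt{229040} - \left(-375 + 4 \left(-125\right)\right) = 4 \sqrt{14315} - \left(-375 - 500\right) = 4 \sqrt{14315} - -875 = 4 \sqrt{14315} + 875 = 875 + 4 \sqrt{14315}$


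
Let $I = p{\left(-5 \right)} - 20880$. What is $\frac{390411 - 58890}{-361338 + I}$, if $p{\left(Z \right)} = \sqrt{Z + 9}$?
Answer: $- \frac{331521}{382216} \approx -0.86737$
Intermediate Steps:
$p{\left(Z \right)} = \sqrt{9 + Z}$
$I = -20878$ ($I = \sqrt{9 - 5} - 20880 = \sqrt{4} - 20880 = 2 - 20880 = -20878$)
$\frac{390411 - 58890}{-361338 + I} = \frac{390411 - 58890}{-361338 - 20878} = \frac{390411 - 58890}{-382216} = 331521 \left(- \frac{1}{382216}\right) = - \frac{331521}{382216}$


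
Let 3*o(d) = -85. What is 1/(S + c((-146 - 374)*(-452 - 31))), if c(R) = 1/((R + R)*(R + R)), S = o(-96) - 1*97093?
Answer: -252325382400/24506177572531199 ≈ -1.0296e-5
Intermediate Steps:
o(d) = -85/3 (o(d) = (⅓)*(-85) = -85/3)
S = -291364/3 (S = -85/3 - 1*97093 = -85/3 - 97093 = -291364/3 ≈ -97121.)
c(R) = 1/(4*R²) (c(R) = 1/((2*R)*(2*R)) = 1/(4*R²))
1/(S + c((-146 - 374)*(-452 - 31))) = 1/(-291364/3 + 1/(4*((-146 - 374)*(-452 - 31))²)) = 1/(-291364/3 + 1/(4*(-520*(-483))²)) = 1/(-291364/3 + (¼)/251160²) = 1/(-291364/3 + (¼)*(1/63081345600)) = 1/(-291364/3 + 1/252325382400) = 1/(-24506177572531199/252325382400) = -252325382400/24506177572531199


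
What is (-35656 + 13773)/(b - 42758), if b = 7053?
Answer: 21883/35705 ≈ 0.61288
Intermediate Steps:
(-35656 + 13773)/(b - 42758) = (-35656 + 13773)/(7053 - 42758) = -21883/(-35705) = -21883*(-1/35705) = 21883/35705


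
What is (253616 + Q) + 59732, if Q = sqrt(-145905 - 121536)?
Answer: 313348 + I*sqrt(267441) ≈ 3.1335e+5 + 517.15*I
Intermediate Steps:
Q = I*sqrt(267441) (Q = sqrt(-267441) = I*sqrt(267441) ≈ 517.15*I)
(253616 + Q) + 59732 = (253616 + I*sqrt(267441)) + 59732 = 313348 + I*sqrt(267441)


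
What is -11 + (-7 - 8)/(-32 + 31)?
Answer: 4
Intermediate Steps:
-11 + (-7 - 8)/(-32 + 31) = -11 - 15/(-1) = -11 - 15*(-1) = -11 + 15 = 4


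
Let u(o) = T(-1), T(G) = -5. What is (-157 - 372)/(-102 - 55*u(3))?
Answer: -529/173 ≈ -3.0578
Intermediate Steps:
u(o) = -5
(-157 - 372)/(-102 - 55*u(3)) = (-157 - 372)/(-102 - 55*(-5)) = -529/(-102 + 275) = -529/173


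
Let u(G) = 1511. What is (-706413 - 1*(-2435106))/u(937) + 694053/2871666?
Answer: 551697514069/482120814 ≈ 1144.3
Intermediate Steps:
(-706413 - 1*(-2435106))/u(937) + 694053/2871666 = (-706413 - 1*(-2435106))/1511 + 694053/2871666 = (-706413 + 2435106)*(1/1511) + 694053*(1/2871666) = 1728693*(1/1511) + 77117/319074 = 1728693/1511 + 77117/319074 = 551697514069/482120814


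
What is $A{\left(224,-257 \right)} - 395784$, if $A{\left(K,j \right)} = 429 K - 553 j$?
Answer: $-157567$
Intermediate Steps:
$A{\left(K,j \right)} = - 553 j + 429 K$
$A{\left(224,-257 \right)} - 395784 = \left(\left(-553\right) \left(-257\right) + 429 \cdot 224\right) - 395784 = \left(142121 + 96096\right) - 395784 = 238217 - 395784 = -157567$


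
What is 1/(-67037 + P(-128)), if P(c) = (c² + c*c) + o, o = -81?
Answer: -1/34350 ≈ -2.9112e-5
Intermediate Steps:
P(c) = -81 + 2*c² (P(c) = (c² + c*c) - 81 = (c² + c²) - 81 = 2*c² - 81 = -81 + 2*c²)
1/(-67037 + P(-128)) = 1/(-67037 + (-81 + 2*(-128)²)) = 1/(-67037 + (-81 + 2*16384)) = 1/(-67037 + (-81 + 32768)) = 1/(-67037 + 32687) = 1/(-34350) = -1/34350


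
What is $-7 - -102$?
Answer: $95$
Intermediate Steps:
$-7 - -102 = -7 + 102 = 95$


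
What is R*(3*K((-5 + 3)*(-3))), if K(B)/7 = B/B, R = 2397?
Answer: 50337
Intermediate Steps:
K(B) = 7 (K(B) = 7*(B/B) = 7*1 = 7)
R*(3*K((-5 + 3)*(-3))) = 2397*(3*7) = 2397*21 = 50337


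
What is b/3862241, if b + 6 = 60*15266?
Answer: 915954/3862241 ≈ 0.23716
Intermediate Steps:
b = 915954 (b = -6 + 60*15266 = -6 + 915960 = 915954)
b/3862241 = 915954/3862241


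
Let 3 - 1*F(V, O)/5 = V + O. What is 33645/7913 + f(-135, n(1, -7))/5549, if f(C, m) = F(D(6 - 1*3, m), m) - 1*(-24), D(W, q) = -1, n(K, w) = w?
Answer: 187321232/43909237 ≈ 4.2661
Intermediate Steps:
F(V, O) = 15 - 5*O - 5*V (F(V, O) = 15 - 5*(V + O) = 15 - 5*(O + V) = 15 + (-5*O - 5*V) = 15 - 5*O - 5*V)
f(C, m) = 44 - 5*m (f(C, m) = (15 - 5*m - 5*(-1)) - 1*(-24) = (15 - 5*m + 5) + 24 = (20 - 5*m) + 24 = 44 - 5*m)
33645/7913 + f(-135, n(1, -7))/5549 = 33645/7913 + (44 - 5*(-7))/5549 = 33645*(1/7913) + (44 + 35)*(1/5549) = 33645/7913 + 79*(1/5549) = 33645/7913 + 79/5549 = 187321232/43909237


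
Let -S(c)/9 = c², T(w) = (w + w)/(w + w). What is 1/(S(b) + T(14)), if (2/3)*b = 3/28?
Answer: 3136/2407 ≈ 1.3029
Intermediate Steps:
b = 9/56 (b = 3*(3/28)/2 = 3*(3*(1/28))/2 = (3/2)*(3/28) = 9/56 ≈ 0.16071)
T(w) = 1 (T(w) = (2*w)/((2*w)) = (2*w)*(1/(2*w)) = 1)
S(c) = -9*c²
1/(S(b) + T(14)) = 1/(-9*(9/56)² + 1) = 1/(-9*81/3136 + 1) = 1/(-729/3136 + 1) = 1/(2407/3136) = 3136/2407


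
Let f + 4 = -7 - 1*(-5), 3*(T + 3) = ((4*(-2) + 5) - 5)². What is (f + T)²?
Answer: 1369/9 ≈ 152.11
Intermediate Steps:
T = 55/3 (T = -3 + ((4*(-2) + 5) - 5)²/3 = -3 + ((-8 + 5) - 5)²/3 = -3 + (-3 - 5)²/3 = -3 + (⅓)*(-8)² = -3 + (⅓)*64 = -3 + 64/3 = 55/3 ≈ 18.333)
f = -6 (f = -4 + (-7 - 1*(-5)) = -4 + (-7 + 5) = -4 - 2 = -6)
(f + T)² = (-6 + 55/3)² = (37/3)² = 1369/9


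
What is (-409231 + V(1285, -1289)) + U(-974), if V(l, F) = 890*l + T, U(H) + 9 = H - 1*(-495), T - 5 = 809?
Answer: 734745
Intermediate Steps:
T = 814 (T = 5 + 809 = 814)
U(H) = 486 + H (U(H) = -9 + (H - 1*(-495)) = -9 + (H + 495) = -9 + (495 + H) = 486 + H)
V(l, F) = 814 + 890*l (V(l, F) = 890*l + 814 = 814 + 890*l)
(-409231 + V(1285, -1289)) + U(-974) = (-409231 + (814 + 890*1285)) + (486 - 974) = (-409231 + (814 + 1143650)) - 488 = (-409231 + 1144464) - 488 = 735233 - 488 = 734745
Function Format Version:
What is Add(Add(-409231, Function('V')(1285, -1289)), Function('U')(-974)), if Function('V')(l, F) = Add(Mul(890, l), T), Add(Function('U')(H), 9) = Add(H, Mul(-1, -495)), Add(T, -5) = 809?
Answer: 734745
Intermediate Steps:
T = 814 (T = Add(5, 809) = 814)
Function('U')(H) = Add(486, H) (Function('U')(H) = Add(-9, Add(H, Mul(-1, -495))) = Add(-9, Add(H, 495)) = Add(-9, Add(495, H)) = Add(486, H))
Function('V')(l, F) = Add(814, Mul(890, l)) (Function('V')(l, F) = Add(Mul(890, l), 814) = Add(814, Mul(890, l)))
Add(Add(-409231, Function('V')(1285, -1289)), Function('U')(-974)) = Add(Add(-409231, Add(814, Mul(890, 1285))), Add(486, -974)) = Add(Add(-409231, Add(814, 1143650)), -488) = Add(Add(-409231, 1144464), -488) = Add(735233, -488) = 734745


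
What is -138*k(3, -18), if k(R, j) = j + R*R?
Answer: 1242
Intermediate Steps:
k(R, j) = j + R**2
-138*k(3, -18) = -138*(-18 + 3**2) = -138*(-18 + 9) = -138*(-9) = 1242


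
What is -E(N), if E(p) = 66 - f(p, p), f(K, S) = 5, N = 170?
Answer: -61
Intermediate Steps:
E(p) = 61 (E(p) = 66 - 1*5 = 66 - 5 = 61)
-E(N) = -1*61 = -61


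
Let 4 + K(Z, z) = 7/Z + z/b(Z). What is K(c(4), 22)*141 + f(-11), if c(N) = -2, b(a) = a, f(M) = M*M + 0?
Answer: -4975/2 ≈ -2487.5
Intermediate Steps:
f(M) = M² (f(M) = M² + 0 = M²)
K(Z, z) = -4 + 7/Z + z/Z (K(Z, z) = -4 + (7/Z + z/Z) = -4 + 7/Z + z/Z)
K(c(4), 22)*141 + f(-11) = ((7 + 22 - 4*(-2))/(-2))*141 + (-11)² = -(7 + 22 + 8)/2*141 + 121 = -½*37*141 + 121 = -37/2*141 + 121 = -5217/2 + 121 = -4975/2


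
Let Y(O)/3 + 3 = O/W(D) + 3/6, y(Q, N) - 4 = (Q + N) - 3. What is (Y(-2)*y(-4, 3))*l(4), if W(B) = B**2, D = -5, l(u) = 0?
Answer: 0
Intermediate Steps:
y(Q, N) = 1 + N + Q (y(Q, N) = 4 + ((Q + N) - 3) = 4 + ((N + Q) - 3) = 4 + (-3 + N + Q) = 1 + N + Q)
Y(O) = -15/2 + 3*O/25 (Y(O) = -9 + 3*(O/((-5)**2) + 3/6) = -9 + 3*(O/25 + 3*(1/6)) = -9 + 3*(O*(1/25) + 1/2) = -9 + 3*(O/25 + 1/2) = -9 + 3*(1/2 + O/25) = -9 + (3/2 + 3*O/25) = -15/2 + 3*O/25)
(Y(-2)*y(-4, 3))*l(4) = ((-15/2 + (3/25)*(-2))*(1 + 3 - 4))*0 = ((-15/2 - 6/25)*0)*0 = -387/50*0*0 = 0*0 = 0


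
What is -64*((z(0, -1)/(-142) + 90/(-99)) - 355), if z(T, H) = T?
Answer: 250560/11 ≈ 22778.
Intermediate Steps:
-64*((z(0, -1)/(-142) + 90/(-99)) - 355) = -64*((0/(-142) + 90/(-99)) - 355) = -64*((0*(-1/142) + 90*(-1/99)) - 355) = -64*((0 - 10/11) - 355) = -64*(-10/11 - 355) = -64*(-3915/11) = 250560/11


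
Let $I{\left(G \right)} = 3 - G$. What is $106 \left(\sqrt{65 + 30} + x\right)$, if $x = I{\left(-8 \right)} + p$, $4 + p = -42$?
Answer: $-3710 + 106 \sqrt{95} \approx -2676.8$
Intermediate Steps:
$p = -46$ ($p = -4 - 42 = -46$)
$x = -35$ ($x = \left(3 - -8\right) - 46 = \left(3 + 8\right) - 46 = 11 - 46 = -35$)
$106 \left(\sqrt{65 + 30} + x\right) = 106 \left(\sqrt{65 + 30} - 35\right) = 106 \left(\sqrt{95} - 35\right) = 106 \left(-35 + \sqrt{95}\right) = -3710 + 106 \sqrt{95}$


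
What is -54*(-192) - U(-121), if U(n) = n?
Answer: 10489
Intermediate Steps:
-54*(-192) - U(-121) = -54*(-192) - 1*(-121) = 10368 + 121 = 10489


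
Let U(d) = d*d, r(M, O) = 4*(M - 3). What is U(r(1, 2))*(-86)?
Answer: -5504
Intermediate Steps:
r(M, O) = -12 + 4*M (r(M, O) = 4*(-3 + M) = -12 + 4*M)
U(d) = d²
U(r(1, 2))*(-86) = (-12 + 4*1)²*(-86) = (-12 + 4)²*(-86) = (-8)²*(-86) = 64*(-86) = -5504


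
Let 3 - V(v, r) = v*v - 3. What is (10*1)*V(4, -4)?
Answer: -100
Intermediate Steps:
V(v, r) = 6 - v**2 (V(v, r) = 3 - (v*v - 3) = 3 - (v**2 - 3) = 3 - (-3 + v**2) = 3 + (3 - v**2) = 6 - v**2)
(10*1)*V(4, -4) = (10*1)*(6 - 1*4**2) = 10*(6 - 1*16) = 10*(6 - 16) = 10*(-10) = -100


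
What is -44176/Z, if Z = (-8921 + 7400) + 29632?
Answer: -44176/28111 ≈ -1.5715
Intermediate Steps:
Z = 28111 (Z = -1521 + 29632 = 28111)
-44176/Z = -44176/28111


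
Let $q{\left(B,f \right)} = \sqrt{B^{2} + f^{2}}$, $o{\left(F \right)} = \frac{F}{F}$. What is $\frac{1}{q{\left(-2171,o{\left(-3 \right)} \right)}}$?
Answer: $\frac{\sqrt{4713242}}{4713242} \approx 0.00046062$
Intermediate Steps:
$o{\left(F \right)} = 1$
$\frac{1}{q{\left(-2171,o{\left(-3 \right)} \right)}} = \frac{1}{\sqrt{\left(-2171\right)^{2} + 1^{2}}} = \frac{1}{\sqrt{4713241 + 1}} = \frac{1}{\sqrt{4713242}} = \frac{\sqrt{4713242}}{4713242}$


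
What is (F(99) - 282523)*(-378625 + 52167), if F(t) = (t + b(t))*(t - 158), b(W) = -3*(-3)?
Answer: 94312083910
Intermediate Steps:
b(W) = 9
F(t) = (-158 + t)*(9 + t) (F(t) = (t + 9)*(t - 158) = (9 + t)*(-158 + t) = (-158 + t)*(9 + t))
(F(99) - 282523)*(-378625 + 52167) = ((-1422 + 99² - 149*99) - 282523)*(-378625 + 52167) = ((-1422 + 9801 - 14751) - 282523)*(-326458) = (-6372 - 282523)*(-326458) = -288895*(-326458) = 94312083910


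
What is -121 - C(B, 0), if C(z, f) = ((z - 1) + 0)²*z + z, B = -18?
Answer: 6395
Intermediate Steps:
C(z, f) = z + z*(-1 + z)² (C(z, f) = ((-1 + z) + 0)²*z + z = (-1 + z)²*z + z = z*(-1 + z)² + z = z + z*(-1 + z)²)
-121 - C(B, 0) = -121 - (-18)*(1 + (-1 - 18)²) = -121 - (-18)*(1 + (-19)²) = -121 - (-18)*(1 + 361) = -121 - (-18)*362 = -121 - 1*(-6516) = -121 + 6516 = 6395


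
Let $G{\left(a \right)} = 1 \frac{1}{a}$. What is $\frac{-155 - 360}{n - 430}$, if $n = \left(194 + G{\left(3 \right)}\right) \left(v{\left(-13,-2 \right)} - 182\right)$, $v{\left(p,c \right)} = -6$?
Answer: $\frac{1545}{110894} \approx 0.013932$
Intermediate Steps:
$G{\left(a \right)} = \frac{1}{a}$
$n = - \frac{109604}{3}$ ($n = \left(194 + \frac{1}{3}\right) \left(-6 - 182\right) = \left(194 + \frac{1}{3}\right) \left(-188\right) = \frac{583}{3} \left(-188\right) = - \frac{109604}{3} \approx -36535.0$)
$\frac{-155 - 360}{n - 430} = \frac{-155 - 360}{- \frac{109604}{3} - 430} = - \frac{515}{- \frac{110894}{3}} = \left(-515\right) \left(- \frac{3}{110894}\right) = \frac{1545}{110894}$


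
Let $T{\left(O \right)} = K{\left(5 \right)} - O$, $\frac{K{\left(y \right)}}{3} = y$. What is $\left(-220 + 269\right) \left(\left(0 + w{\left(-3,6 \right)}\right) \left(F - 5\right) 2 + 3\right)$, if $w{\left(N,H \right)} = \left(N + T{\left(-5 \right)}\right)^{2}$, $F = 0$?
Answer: $-141463$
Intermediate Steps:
$K{\left(y \right)} = 3 y$
$T{\left(O \right)} = 15 - O$ ($T{\left(O \right)} = 3 \cdot 5 - O = 15 - O$)
$w{\left(N,H \right)} = \left(20 + N\right)^{2}$ ($w{\left(N,H \right)} = \left(N + \left(15 - -5\right)\right)^{2} = \left(N + \left(15 + 5\right)\right)^{2} = \left(N + 20\right)^{2} = \left(20 + N\right)^{2}$)
$\left(-220 + 269\right) \left(\left(0 + w{\left(-3,6 \right)}\right) \left(F - 5\right) 2 + 3\right) = \left(-220 + 269\right) \left(\left(0 + \left(20 - 3\right)^{2}\right) \left(0 - 5\right) 2 + 3\right) = 49 \left(\left(0 + 17^{2}\right) \left(\left(-5\right) 2\right) + 3\right) = 49 \left(\left(0 + 289\right) \left(-10\right) + 3\right) = 49 \left(289 \left(-10\right) + 3\right) = 49 \left(-2890 + 3\right) = 49 \left(-2887\right) = -141463$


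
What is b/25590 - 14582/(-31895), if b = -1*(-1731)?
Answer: 5711515/10882574 ≈ 0.52483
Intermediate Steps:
b = 1731
b/25590 - 14582/(-31895) = 1731/25590 - 14582/(-31895) = 1731*(1/25590) - 14582*(-1/31895) = 577/8530 + 14582/31895 = 5711515/10882574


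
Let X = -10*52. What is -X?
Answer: 520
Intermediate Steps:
X = -520
-X = -1*(-520) = 520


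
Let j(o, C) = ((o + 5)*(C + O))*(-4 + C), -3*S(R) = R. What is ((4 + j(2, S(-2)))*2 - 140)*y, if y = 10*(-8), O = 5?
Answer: 285440/9 ≈ 31716.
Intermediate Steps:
S(R) = -R/3
y = -80
j(o, C) = (-4 + C)*(5 + C)*(5 + o) (j(o, C) = ((o + 5)*(C + 5))*(-4 + C) = ((5 + o)*(5 + C))*(-4 + C) = ((5 + C)*(5 + o))*(-4 + C) = (-4 + C)*(5 + C)*(5 + o))
((4 + j(2, S(-2)))*2 - 140)*y = ((4 + (-100 - 20*2 + 5*(-1/3*(-2)) + 5*(-1/3*(-2))**2 - 1/3*(-2)*2 + 2*(-1/3*(-2))**2))*2 - 140)*(-80) = ((4 + (-100 - 40 + 5*(2/3) + 5*(2/3)**2 + (2/3)*2 + 2*(2/3)**2))*2 - 140)*(-80) = ((4 + (-100 - 40 + 10/3 + 5*(4/9) + 4/3 + 2*(4/9)))*2 - 140)*(-80) = ((4 + (-100 - 40 + 10/3 + 20/9 + 4/3 + 8/9))*2 - 140)*(-80) = ((4 - 1190/9)*2 - 140)*(-80) = (-1154/9*2 - 140)*(-80) = (-2308/9 - 140)*(-80) = -3568/9*(-80) = 285440/9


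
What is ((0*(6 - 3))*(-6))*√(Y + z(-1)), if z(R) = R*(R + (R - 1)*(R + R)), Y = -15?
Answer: 0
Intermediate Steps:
z(R) = R*(R + 2*R*(-1 + R)) (z(R) = R*(R + (-1 + R)*(2*R)) = R*(R + 2*R*(-1 + R)))
((0*(6 - 3))*(-6))*√(Y + z(-1)) = ((0*(6 - 3))*(-6))*√(-15 + (-1)²*(-1 + 2*(-1))) = ((0*3)*(-6))*√(-15 + 1*(-1 - 2)) = (0*(-6))*√(-15 + 1*(-3)) = 0*√(-15 - 3) = 0*√(-18) = 0*(3*I*√2) = 0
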